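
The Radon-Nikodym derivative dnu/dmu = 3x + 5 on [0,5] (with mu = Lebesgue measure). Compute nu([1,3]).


nu(A) = integral_A (dnu/dmu) dmu = integral_1^3 (3x + 5) dx
Step 1: Antiderivative F(x) = (3/2)x^2 + 5x
Step 2: F(3) = (3/2)*3^2 + 5*3 = 13.5 + 15 = 28.5
Step 3: F(1) = (3/2)*1^2 + 5*1 = 1.5 + 5 = 6.5
Step 4: nu([1,3]) = F(3) - F(1) = 28.5 - 6.5 = 22


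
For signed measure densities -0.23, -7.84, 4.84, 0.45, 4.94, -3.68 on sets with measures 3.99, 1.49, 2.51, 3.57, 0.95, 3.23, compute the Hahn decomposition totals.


Step 1: Compute signed measure on each set:
  Set 1: -0.23 * 3.99 = -0.9177
  Set 2: -7.84 * 1.49 = -11.6816
  Set 3: 4.84 * 2.51 = 12.1484
  Set 4: 0.45 * 3.57 = 1.6065
  Set 5: 4.94 * 0.95 = 4.693
  Set 6: -3.68 * 3.23 = -11.8864
Step 2: Total signed measure = (-0.9177) + (-11.6816) + (12.1484) + (1.6065) + (4.693) + (-11.8864)
     = -6.0378
Step 3: Positive part mu+(X) = sum of positive contributions = 18.4479
Step 4: Negative part mu-(X) = |sum of negative contributions| = 24.4857


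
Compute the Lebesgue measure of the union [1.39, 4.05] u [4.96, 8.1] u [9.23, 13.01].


For pairwise disjoint intervals, m(union) = sum of lengths.
= (4.05 - 1.39) + (8.1 - 4.96) + (13.01 - 9.23)
= 2.66 + 3.14 + 3.78
= 9.58


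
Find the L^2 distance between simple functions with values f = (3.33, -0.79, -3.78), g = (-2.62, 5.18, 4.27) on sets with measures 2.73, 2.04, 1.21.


Step 1: Compute differences f_i - g_i:
  3.33 - -2.62 = 5.95
  -0.79 - 5.18 = -5.97
  -3.78 - 4.27 = -8.05
Step 2: Compute |diff|^2 * measure for each set:
  |5.95|^2 * 2.73 = 35.4025 * 2.73 = 96.648825
  |-5.97|^2 * 2.04 = 35.6409 * 2.04 = 72.707436
  |-8.05|^2 * 1.21 = 64.8025 * 1.21 = 78.411025
Step 3: Sum = 247.767286
Step 4: ||f-g||_2 = (247.767286)^(1/2) = 15.740625


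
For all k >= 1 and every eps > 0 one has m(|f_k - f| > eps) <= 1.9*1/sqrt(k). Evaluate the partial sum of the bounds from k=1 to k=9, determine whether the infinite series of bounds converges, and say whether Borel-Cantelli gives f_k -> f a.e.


Step 1: List the terms 1.9*1/sqrt(k) for k = 1 to 9:
  k=1: 1.9
  k=2: 1.343503
  k=3: 1.096966
  k=4: 0.95
  k=5: 0.849706
  k=6: 0.775672
  k=7: 0.718132
  k=8: 0.671751
  k=9: 0.633333
Step 2: Partial sum = 1.9 + 1.343503 + 1.096966 + 0.95 + 0.849706 + 0.775672 + 0.718132 + 0.671751 + 0.633333
     = 8.939063
Step 3: The full series sum_(k>=1) 1.9*1/sqrt(k) diverges (p-series with p = 1/2 <= 1; a nonzero constant multiple of a divergent series diverges).
Step 4: The (first) Borel-Cantelli lemma requires a summable sequence of measures, so it does not apply here;
        from this bound alone no conclusion about a.e. convergence can be drawn (convergence in measure still
        gives an a.e.-convergent subsequence, but not a.e. convergence of the whole sequence).
Conclusion: series diverges; Borel-Cantelli is inconclusive about a.e. convergence of f_k.


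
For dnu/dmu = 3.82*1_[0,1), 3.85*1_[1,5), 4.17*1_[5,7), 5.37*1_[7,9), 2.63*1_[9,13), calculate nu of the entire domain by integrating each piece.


Integrate each piece of the Radon-Nikodym derivative:
Step 1: integral_0^1 3.82 dx = 3.82*(1-0) = 3.82*1 = 3.82
Step 2: integral_1^5 3.85 dx = 3.85*(5-1) = 3.85*4 = 15.4
Step 3: integral_5^7 4.17 dx = 4.17*(7-5) = 4.17*2 = 8.34
Step 4: integral_7^9 5.37 dx = 5.37*(9-7) = 5.37*2 = 10.74
Step 5: integral_9^13 2.63 dx = 2.63*(13-9) = 2.63*4 = 10.52
Total: 3.82 + 15.4 + 8.34 + 10.74 + 10.52 = 48.82


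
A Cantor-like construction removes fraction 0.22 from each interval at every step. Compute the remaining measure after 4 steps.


Step 1: At each step, fraction remaining = 1 - 0.22 = 0.78
Step 2: After 4 steps, measure = (0.78)^4
Step 3: Computing the power step by step:
  After step 1: 0.78
  After step 2: 0.6084
  After step 3: 0.474552
  After step 4: 0.370151
Result = 0.370151


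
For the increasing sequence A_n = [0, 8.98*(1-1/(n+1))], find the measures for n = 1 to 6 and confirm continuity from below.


By continuity of measure from below: if A_n increases to A, then m(A_n) -> m(A).
Here A = [0, 8.98], so m(A) = 8.98
Step 1: a_1 = 8.98*(1 - 1/2) = 4.49, m(A_1) = 4.49
Step 2: a_2 = 8.98*(1 - 1/3) = 5.9867, m(A_2) = 5.9867
Step 3: a_3 = 8.98*(1 - 1/4) = 6.735, m(A_3) = 6.735
Step 4: a_4 = 8.98*(1 - 1/5) = 7.184, m(A_4) = 7.184
Step 5: a_5 = 8.98*(1 - 1/6) = 7.4833, m(A_5) = 7.4833
Step 6: a_6 = 8.98*(1 - 1/7) = 7.6971, m(A_6) = 7.6971
Limit: m(A_n) -> m([0,8.98]) = 8.98


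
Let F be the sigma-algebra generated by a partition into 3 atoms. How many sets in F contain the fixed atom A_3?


Each element of F is a union of some subset S of the 3 atoms.
The element contains A_3 iff A_3 is in S.
So we count subsets S of {A_1,...,A_3} with A_3 in S: choose freely among the other 2 atoms.
Count = 2^(3-1) = 2^2 = 4.


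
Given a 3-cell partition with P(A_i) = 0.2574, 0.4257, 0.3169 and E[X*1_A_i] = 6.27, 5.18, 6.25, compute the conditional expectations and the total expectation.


For each cell A_i: E[X|A_i] = E[X*1_A_i] / P(A_i)
Step 1: E[X|A_1] = 6.27 / 0.2574 = 24.358974
Step 2: E[X|A_2] = 5.18 / 0.4257 = 12.168194
Step 3: E[X|A_3] = 6.25 / 0.3169 = 19.72231
Verification: E[X] = sum E[X*1_A_i] = 6.27 + 5.18 + 6.25 = 17.7


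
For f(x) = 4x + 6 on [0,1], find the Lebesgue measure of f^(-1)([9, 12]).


f^(-1)([9, 12]) = {x : 9 <= 4x + 6 <= 12}
Solving: (9 - 6)/4 <= x <= (12 - 6)/4
= [0.75, 1.5]
Intersecting with [0,1]: [0.75, 1]
Measure = 1 - 0.75 = 0.25


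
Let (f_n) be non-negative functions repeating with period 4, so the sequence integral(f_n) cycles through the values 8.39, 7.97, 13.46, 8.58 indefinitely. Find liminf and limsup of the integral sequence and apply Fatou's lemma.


The sequence (integral(f_n)) is periodic with period 4, repeating the values 8.39, 7.97, 13.46, 8.58 indefinitely.
Step 1: For a periodic sequence, every tail (a_m, a_(m+1), ...) contains all 4 period values infinitely often.
Step 2: Hence inf of every tail = min of the period values = min(8.39, 7.97, 13.46, 8.58) = 7.97.
        liminf_n integral(f_n) = sup over m of (inf of tail from m) = 7.97.
Step 3: Similarly sup of every tail = max of the period values = 13.46.
        limsup_n integral(f_n) = 13.46.
Step 4: Fatou's lemma: integral(liminf_n f_n) <= liminf_n integral(f_n) = 7.97.
        So the integral of the pointwise liminf is at most 7.97.


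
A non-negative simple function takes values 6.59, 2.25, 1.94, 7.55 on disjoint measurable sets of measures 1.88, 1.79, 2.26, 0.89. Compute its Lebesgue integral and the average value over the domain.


Step 1: Integral = sum(value_i * measure_i)
= 6.59*1.88 + 2.25*1.79 + 1.94*2.26 + 7.55*0.89
= 12.3892 + 4.0275 + 4.3844 + 6.7195
= 27.5206
Step 2: Total measure of domain = 1.88 + 1.79 + 2.26 + 0.89 = 6.82
Step 3: Average value = 27.5206 / 6.82 = 4.035279


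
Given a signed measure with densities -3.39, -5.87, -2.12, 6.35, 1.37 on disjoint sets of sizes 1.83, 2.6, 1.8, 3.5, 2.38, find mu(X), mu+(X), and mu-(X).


Step 1: Compute signed measure on each set:
  Set 1: -3.39 * 1.83 = -6.2037
  Set 2: -5.87 * 2.6 = -15.262
  Set 3: -2.12 * 1.8 = -3.816
  Set 4: 6.35 * 3.5 = 22.225
  Set 5: 1.37 * 2.38 = 3.2606
Step 2: Total signed measure = (-6.2037) + (-15.262) + (-3.816) + (22.225) + (3.2606)
     = 0.2039
Step 3: Positive part mu+(X) = sum of positive contributions = 25.4856
Step 4: Negative part mu-(X) = |sum of negative contributions| = 25.2817


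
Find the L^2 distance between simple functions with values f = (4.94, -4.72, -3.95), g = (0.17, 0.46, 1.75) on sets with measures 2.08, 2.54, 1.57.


Step 1: Compute differences f_i - g_i:
  4.94 - 0.17 = 4.77
  -4.72 - 0.46 = -5.18
  -3.95 - 1.75 = -5.7
Step 2: Compute |diff|^2 * measure for each set:
  |4.77|^2 * 2.08 = 22.7529 * 2.08 = 47.326032
  |-5.18|^2 * 2.54 = 26.8324 * 2.54 = 68.154296
  |-5.7|^2 * 1.57 = 32.49 * 1.57 = 51.0093
Step 3: Sum = 166.489628
Step 4: ||f-g||_2 = (166.489628)^(1/2) = 12.903086


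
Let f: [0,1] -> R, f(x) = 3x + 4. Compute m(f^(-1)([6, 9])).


f^(-1)([6, 9]) = {x : 6 <= 3x + 4 <= 9}
Solving: (6 - 4)/3 <= x <= (9 - 4)/3
= [0.666667, 1.666667]
Intersecting with [0,1]: [0.666667, 1]
Measure = 1 - 0.666667 = 0.333333


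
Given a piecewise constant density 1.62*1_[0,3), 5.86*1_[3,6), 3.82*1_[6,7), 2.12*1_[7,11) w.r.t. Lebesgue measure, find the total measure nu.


Integrate each piece of the Radon-Nikodym derivative:
Step 1: integral_0^3 1.62 dx = 1.62*(3-0) = 1.62*3 = 4.86
Step 2: integral_3^6 5.86 dx = 5.86*(6-3) = 5.86*3 = 17.58
Step 3: integral_6^7 3.82 dx = 3.82*(7-6) = 3.82*1 = 3.82
Step 4: integral_7^11 2.12 dx = 2.12*(11-7) = 2.12*4 = 8.48
Total: 4.86 + 17.58 + 3.82 + 8.48 = 34.74


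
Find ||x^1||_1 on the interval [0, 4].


Step 1: ||f||_1 = (integral_0^4 |x^1|^1 dx)^(1/1)
     = (integral_0^4 x^1 dx)^(1/1)
Step 2: integral_0^4 x^1 dx = [x^2/(2)] from 0 to 4 = 4^2/2
     = 16/2 = 8
Step 3: ||f||_1 = (8)^(1/1) = 8


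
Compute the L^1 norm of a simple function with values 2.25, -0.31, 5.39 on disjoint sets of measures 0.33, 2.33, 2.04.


Step 1: Compute |f_i|^1 for each value:
  |2.25|^1 = 2.25
  |-0.31|^1 = 0.31
  |5.39|^1 = 5.39
Step 2: Multiply by measures and sum:
  2.25 * 0.33 = 0.7425
  0.31 * 2.33 = 0.7223
  5.39 * 2.04 = 10.9956
Sum = 0.7425 + 0.7223 + 10.9956 = 12.4604
Step 3: Take the p-th root:
||f||_1 = (12.4604)^(1/1) = 12.4604


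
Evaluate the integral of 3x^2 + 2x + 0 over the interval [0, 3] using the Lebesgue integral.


The Lebesgue integral of a Riemann-integrable function agrees with the Riemann integral.
Antiderivative F(x) = (3/3)x^3 + (2/2)x^2 + 0x
F(3) = (3/3)*3^3 + (2/2)*3^2 + 0*3
     = (3/3)*27 + (2/2)*9 + 0*3
     = 27 + 9 + 0
     = 36
F(0) = 0.0
Integral = F(3) - F(0) = 36 - 0.0 = 36


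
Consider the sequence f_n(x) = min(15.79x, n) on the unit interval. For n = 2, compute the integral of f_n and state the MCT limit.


f(x) = 15.79x on [0,1]; f_n(x) = min(15.79x, n). At n = 2:
Step 1: f(x) reaches 2 at x = 2/15.79 = 0.126662
Step 2: integral(f_2) = integral(15.79x, 0, 0.126662) + integral(2, 0.126662, 1)
       = 15.79*0.126662^2/2 + 2*(1 - 0.126662)
       = 0.126662 + 1.746675
       = 1.873338
Step 3: As n -> infinity, f_n increases to f, so by MCT integral(f_n) -> integral(f) = 15.79/2 = 7.895.
Convergence: integral(f_2) = 1.873338 -> 7.895 as n -> infinity


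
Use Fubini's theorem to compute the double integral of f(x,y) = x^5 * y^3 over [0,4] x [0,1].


By Fubini's theorem, the double integral factors as a product of single integrals:
Step 1: integral_0^4 x^5 dx = [x^6/6] from 0 to 4
     = 4^6/6 = 682.666667
Step 2: integral_0^1 y^3 dy = [y^4/4] from 0 to 1
     = 1^4/4 = 0.25
Step 3: Double integral = 682.666667 * 0.25 = 170.666667


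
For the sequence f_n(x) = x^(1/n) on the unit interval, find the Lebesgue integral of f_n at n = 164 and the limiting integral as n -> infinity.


At n = 164: f_164(x) = x^(1/164).
Step 1: integral(x^(1/164), 0, 1) = [x^(1/164+1) / (1/164+1)] from 0 to 1
     = 1 / (1/164 + 1) = 1 / ((164+1)/164) = 164/(164+1)
     = 164/165 = 0.993939
Step 2: As n -> infinity, f_n(x) = x^(1/n) -> 1 for x in (0,1], and f_n is increasing in n.
By MCT, lim_n integral(f_n) = integral(lim_n f_n) = integral(1, 0, 1) = 1.
Step 3: Verify convergence: 164/165 = 0.993939 -> 1


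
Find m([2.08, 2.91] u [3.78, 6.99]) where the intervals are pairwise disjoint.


For pairwise disjoint intervals, m(union) = sum of lengths.
= (2.91 - 2.08) + (6.99 - 3.78)
= 0.83 + 3.21
= 4.04


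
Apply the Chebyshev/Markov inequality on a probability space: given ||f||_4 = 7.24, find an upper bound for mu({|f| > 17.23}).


Chebyshev/Markov inequality: mu(|f| > eps) <= (||f||_p / eps)^p
Step 1: ||f||_4 / eps = 7.24 / 17.23 = 0.420197
Step 2: Raise to power p = 4:
  (0.420197)^4 = 0.031175
Step 3: Therefore mu(|f| > 17.23) <= 0.031175


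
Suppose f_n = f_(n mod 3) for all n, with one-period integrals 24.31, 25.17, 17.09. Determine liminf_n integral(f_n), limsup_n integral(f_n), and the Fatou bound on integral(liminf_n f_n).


The sequence (integral(f_n)) is periodic with period 3, repeating the values 24.31, 25.17, 17.09 indefinitely.
Step 1: For a periodic sequence, every tail (a_m, a_(m+1), ...) contains all 3 period values infinitely often.
Step 2: Hence inf of every tail = min of the period values = min(24.31, 25.17, 17.09) = 17.09.
        liminf_n integral(f_n) = sup over m of (inf of tail from m) = 17.09.
Step 3: Similarly sup of every tail = max of the period values = 25.17.
        limsup_n integral(f_n) = 25.17.
Step 4: Fatou's lemma: integral(liminf_n f_n) <= liminf_n integral(f_n) = 17.09.
        So the integral of the pointwise liminf is at most 17.09.


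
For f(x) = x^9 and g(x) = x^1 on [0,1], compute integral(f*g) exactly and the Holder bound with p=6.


Step 1: Exact integral of f*g = integral(x^10, 0, 1) = 1/11
     = 0.090909
Step 2: Holder bound with p=6, q=1.2:
  ||f||_p = (integral x^54 dx)^(1/6) = (1/55)^(1/6) = 0.51279
  ||g||_q = (integral x^1.2 dx)^(1/1.2) = (1/2.2)^(1/1.2) = 0.518379
Step 3: Holder bound = ||f||_p * ||g||_q = 0.51279 * 0.518379 = 0.26582
Verification: 0.090909 <= 0.26582 (Holder holds)


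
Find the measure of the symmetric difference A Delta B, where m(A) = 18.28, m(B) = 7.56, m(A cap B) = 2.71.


m(A Delta B) = m(A) + m(B) - 2*m(A n B)
= 18.28 + 7.56 - 2*2.71
= 18.28 + 7.56 - 5.42
= 20.42


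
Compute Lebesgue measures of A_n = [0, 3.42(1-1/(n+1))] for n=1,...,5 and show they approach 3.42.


By continuity of measure from below: if A_n increases to A, then m(A_n) -> m(A).
Here A = [0, 3.42], so m(A) = 3.42
Step 1: a_1 = 3.42*(1 - 1/2) = 1.71, m(A_1) = 1.71
Step 2: a_2 = 3.42*(1 - 1/3) = 2.28, m(A_2) = 2.28
Step 3: a_3 = 3.42*(1 - 1/4) = 2.565, m(A_3) = 2.565
Step 4: a_4 = 3.42*(1 - 1/5) = 2.736, m(A_4) = 2.736
Step 5: a_5 = 3.42*(1 - 1/6) = 2.85, m(A_5) = 2.85
Limit: m(A_n) -> m([0,3.42]) = 3.42


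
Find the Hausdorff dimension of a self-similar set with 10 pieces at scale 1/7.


For a self-similar set with N copies scaled by 1/r:
dim_H = log(N)/log(r) = log(10)/log(7)
= 2.302585/1.94591
= 1.183295


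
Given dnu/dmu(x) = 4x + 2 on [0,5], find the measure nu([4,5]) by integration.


nu(A) = integral_A (dnu/dmu) dmu = integral_4^5 (4x + 2) dx
Step 1: Antiderivative F(x) = (4/2)x^2 + 2x
Step 2: F(5) = (4/2)*5^2 + 2*5 = 50 + 10 = 60
Step 3: F(4) = (4/2)*4^2 + 2*4 = 32 + 8 = 40
Step 4: nu([4,5]) = F(5) - F(4) = 60 - 40 = 20


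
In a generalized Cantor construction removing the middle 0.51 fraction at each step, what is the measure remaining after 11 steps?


Step 1: At each step, fraction remaining = 1 - 0.51 = 0.49
Step 2: After 11 steps, measure = (0.49)^11
Result = 3.909821e-04


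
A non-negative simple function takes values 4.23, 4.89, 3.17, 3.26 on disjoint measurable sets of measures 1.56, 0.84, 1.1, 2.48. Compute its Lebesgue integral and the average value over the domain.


Step 1: Integral = sum(value_i * measure_i)
= 4.23*1.56 + 4.89*0.84 + 3.17*1.1 + 3.26*2.48
= 6.5988 + 4.1076 + 3.487 + 8.0848
= 22.2782
Step 2: Total measure of domain = 1.56 + 0.84 + 1.1 + 2.48 = 5.98
Step 3: Average value = 22.2782 / 5.98 = 3.725452


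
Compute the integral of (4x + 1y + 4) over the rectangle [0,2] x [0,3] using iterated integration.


By Fubini, integrate in x first, then y.
Step 1: Fix y, integrate over x in [0,2]:
  integral(4x + 1y + 4, x=0..2)
  = 4*(2^2 - 0^2)/2 + (1y + 4)*(2 - 0)
  = 8 + (1y + 4)*2
  = 8 + 2y + 8
  = 16 + 2y
Step 2: Integrate over y in [0,3]:
  integral(16 + 2y, y=0..3)
  = 16*3 + 2*(3^2 - 0^2)/2
  = 48 + 9
  = 57


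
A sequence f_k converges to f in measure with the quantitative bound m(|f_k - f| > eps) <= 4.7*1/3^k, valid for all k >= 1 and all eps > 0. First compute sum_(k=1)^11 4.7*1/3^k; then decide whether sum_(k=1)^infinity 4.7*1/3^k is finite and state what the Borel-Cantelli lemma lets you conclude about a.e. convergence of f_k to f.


Step 1: List the terms 4.7*1/3^k for k = 1 to 11:
  k=1: 1.566667
  k=2: 0.522222
  k=3: 0.174074
  k=4: 0.058025
  k=5: 0.019342
  k=6: 0.006447
  k=7: 0.002149
  k=8: 7.163542e-04
  k=9: 2.387847e-04
  k=10: 7.959491e-05
  k=11: 2.653164e-05
Step 2: Partial sum = 1.566667 + 0.522222 + 0.174074 + 0.058025 + 0.019342 + 0.006447 + 0.002149 + 7.163542e-04 + 2.387847e-04 + 7.959491e-05 + 2.653164e-05
     = 2.349987
Step 3: The full series sum_(k>=1) 4.7*1/3^k converges (geometric series with ratio 1/3 < 1; a constant multiple of a convergent series converges).
Step 4: Fix eps > 0. Since sum_k m(|f_k - f| > eps) < infinity, the Borel-Cantelli lemma gives
        m(limsup_k {|f_k - f| > eps}) = 0, i.e. for a.e. x, |f_k(x) - f(x)| <= eps for all large k.
        Applying this with eps = 1/j for j = 1, 2, ... and intersecting the countably many full-measure sets,
        for a.e. x we get limsup_k |f_k(x) - f(x)| <= 1/j for every j, hence f_k -> f almost everywhere.
Conclusion: series converges; Borel-Cantelli yields f_k -> f a.e.


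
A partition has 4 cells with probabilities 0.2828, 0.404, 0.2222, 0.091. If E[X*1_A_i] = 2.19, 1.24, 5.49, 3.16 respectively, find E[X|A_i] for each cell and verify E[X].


For each cell A_i: E[X|A_i] = E[X*1_A_i] / P(A_i)
Step 1: E[X|A_1] = 2.19 / 0.2828 = 7.743989
Step 2: E[X|A_2] = 1.24 / 0.404 = 3.069307
Step 3: E[X|A_3] = 5.49 / 0.2222 = 24.707471
Step 4: E[X|A_4] = 3.16 / 0.091 = 34.725275
Verification: E[X] = sum E[X*1_A_i] = 2.19 + 1.24 + 5.49 + 3.16 = 12.08


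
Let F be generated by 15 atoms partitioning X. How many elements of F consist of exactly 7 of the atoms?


Each element of F is a union of some subset of the 15 atoms.
Elements that are unions of exactly 7 atoms correspond to 7-element subsets of the 15 atoms.
Count = C(15, 7) = 15! / (7! * 8!) = 6435.


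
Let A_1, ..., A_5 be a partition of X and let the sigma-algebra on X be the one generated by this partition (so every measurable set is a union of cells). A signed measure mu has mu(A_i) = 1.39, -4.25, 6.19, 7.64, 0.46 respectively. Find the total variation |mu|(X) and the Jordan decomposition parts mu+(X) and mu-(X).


Step 1: Every measurable set is a union of atoms (the cells / points), so a Hahn decomposition is
  obtained by grouping atoms by sign: P = union of atoms with mu > 0, N = union of the remaining atoms.
  Atoms in P (indices): 1, 3, 4, 5;  atoms in N (indices): 2
  Positive values: 1.39, 6.19, 7.64, 0.46
  Negative values: -4.25
Step 2: mu+(X) = mu(P) = sum of positive atom values = 15.68
Step 3: mu-(X) = -mu(N) = sum of |negative atom values| = 4.25
Step 4: |mu|(X) = mu+(X) + mu-(X) = 15.68 + 4.25 = 19.93


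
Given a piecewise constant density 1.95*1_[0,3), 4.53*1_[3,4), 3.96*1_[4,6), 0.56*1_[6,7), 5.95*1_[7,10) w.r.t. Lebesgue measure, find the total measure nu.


Integrate each piece of the Radon-Nikodym derivative:
Step 1: integral_0^3 1.95 dx = 1.95*(3-0) = 1.95*3 = 5.85
Step 2: integral_3^4 4.53 dx = 4.53*(4-3) = 4.53*1 = 4.53
Step 3: integral_4^6 3.96 dx = 3.96*(6-4) = 3.96*2 = 7.92
Step 4: integral_6^7 0.56 dx = 0.56*(7-6) = 0.56*1 = 0.56
Step 5: integral_7^10 5.95 dx = 5.95*(10-7) = 5.95*3 = 17.85
Total: 5.85 + 4.53 + 7.92 + 0.56 + 17.85 = 36.71


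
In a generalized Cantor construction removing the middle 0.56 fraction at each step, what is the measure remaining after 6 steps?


Step 1: At each step, fraction remaining = 1 - 0.56 = 0.44
Step 2: After 6 steps, measure = (0.44)^6
Step 3: Computing the power step by step:
  After step 1: 0.44
  After step 2: 0.1936
  After step 3: 0.085184
  After step 4: 0.037481
  After step 5: 0.016492
  ...
Result = 0.007256


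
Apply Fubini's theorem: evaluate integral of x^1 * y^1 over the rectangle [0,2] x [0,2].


By Fubini's theorem, the double integral factors as a product of single integrals:
Step 1: integral_0^2 x^1 dx = [x^2/2] from 0 to 2
     = 2^2/2 = 2
Step 2: integral_0^2 y^1 dy = [y^2/2] from 0 to 2
     = 2^2/2 = 2
Step 3: Double integral = 2 * 2 = 4


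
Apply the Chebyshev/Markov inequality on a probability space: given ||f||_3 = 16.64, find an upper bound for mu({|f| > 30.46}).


Chebyshev/Markov inequality: mu(|f| > eps) <= (||f||_p / eps)^p
Step 1: ||f||_3 / eps = 16.64 / 30.46 = 0.54629
Step 2: Raise to power p = 3:
  (0.54629)^3 = 0.163031
Step 3: Therefore mu(|f| > 30.46) <= 0.163031


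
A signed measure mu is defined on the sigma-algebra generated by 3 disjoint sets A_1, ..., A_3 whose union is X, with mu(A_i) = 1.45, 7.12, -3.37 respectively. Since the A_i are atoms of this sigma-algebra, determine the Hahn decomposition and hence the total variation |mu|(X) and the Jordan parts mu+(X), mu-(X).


Step 1: Every measurable set is a union of atoms (the cells / points), so a Hahn decomposition is
  obtained by grouping atoms by sign: P = union of atoms with mu > 0, N = union of the remaining atoms.
  Atoms in P (indices): 1, 2;  atoms in N (indices): 3
  Positive values: 1.45, 7.12
  Negative values: -3.37
Step 2: mu+(X) = mu(P) = sum of positive atom values = 8.57
Step 3: mu-(X) = -mu(N) = sum of |negative atom values| = 3.37
Step 4: |mu|(X) = mu+(X) + mu-(X) = 8.57 + 3.37 = 11.94


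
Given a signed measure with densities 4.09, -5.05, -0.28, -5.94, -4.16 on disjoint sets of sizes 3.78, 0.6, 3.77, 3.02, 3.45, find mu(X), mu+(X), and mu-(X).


Step 1: Compute signed measure on each set:
  Set 1: 4.09 * 3.78 = 15.4602
  Set 2: -5.05 * 0.6 = -3.03
  Set 3: -0.28 * 3.77 = -1.0556
  Set 4: -5.94 * 3.02 = -17.9388
  Set 5: -4.16 * 3.45 = -14.352
Step 2: Total signed measure = (15.4602) + (-3.03) + (-1.0556) + (-17.9388) + (-14.352)
     = -20.9162
Step 3: Positive part mu+(X) = sum of positive contributions = 15.4602
Step 4: Negative part mu-(X) = |sum of negative contributions| = 36.3764


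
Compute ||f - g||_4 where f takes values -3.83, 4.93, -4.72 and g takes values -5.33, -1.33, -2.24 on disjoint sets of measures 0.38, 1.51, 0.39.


Step 1: Compute differences f_i - g_i:
  -3.83 - -5.33 = 1.5
  4.93 - -1.33 = 6.26
  -4.72 - -2.24 = -2.48
Step 2: Compute |diff|^4 * measure for each set:
  |1.5|^4 * 0.38 = 5.0625 * 0.38 = 1.92375
  |6.26|^4 * 1.51 = 1535.667994 * 1.51 = 2318.858671
  |-2.48|^4 * 0.39 = 37.82742 * 0.39 = 14.752694
Step 3: Sum = 2335.535114
Step 4: ||f-g||_4 = (2335.535114)^(1/4) = 6.951789


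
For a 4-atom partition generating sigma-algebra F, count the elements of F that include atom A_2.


Each element of F is a union of some subset S of the 4 atoms.
The element contains A_2 iff A_2 is in S.
So we count subsets S of {A_1,...,A_4} with A_2 in S: choose freely among the other 3 atoms.
Count = 2^(4-1) = 2^3 = 8.


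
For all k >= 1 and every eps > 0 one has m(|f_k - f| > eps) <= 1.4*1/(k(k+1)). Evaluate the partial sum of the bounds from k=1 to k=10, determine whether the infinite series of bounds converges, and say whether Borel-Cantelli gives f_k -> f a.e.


Step 1: List the terms 1.4*1/(k(k+1)) for k = 1 to 10:
  k=1: 0.7
  k=2: 0.233333
  k=3: 0.116667
  k=4: 0.07
  k=5: 0.046667
  k=6: 0.033333
  k=7: 0.025
  k=8: 0.019444
  k=9: 0.015556
  k=10: 0.012727
Step 2: Partial sum = 0.7 + 0.233333 + 0.116667 + 0.07 + 0.046667 + 0.033333 + 0.025 + 0.019444 + 0.015556 + 0.012727
     = 1.272727
Step 3: The full series sum_(k>=1) 1.4*1/(k(k+1)) converges (telescoping series sum 1/(k(k+1)) = 1; a constant multiple of a convergent series converges).
Step 4: Fix eps > 0. Since sum_k m(|f_k - f| > eps) < infinity, the Borel-Cantelli lemma gives
        m(limsup_k {|f_k - f| > eps}) = 0, i.e. for a.e. x, |f_k(x) - f(x)| <= eps for all large k.
        Applying this with eps = 1/j for j = 1, 2, ... and intersecting the countably many full-measure sets,
        for a.e. x we get limsup_k |f_k(x) - f(x)| <= 1/j for every j, hence f_k -> f almost everywhere.
Conclusion: series converges; Borel-Cantelli yields f_k -> f a.e.


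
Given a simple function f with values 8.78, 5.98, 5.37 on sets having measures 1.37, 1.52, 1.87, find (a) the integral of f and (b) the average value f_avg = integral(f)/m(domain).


Step 1: Integral = sum(value_i * measure_i)
= 8.78*1.37 + 5.98*1.52 + 5.37*1.87
= 12.0286 + 9.0896 + 10.0419
= 31.1601
Step 2: Total measure of domain = 1.37 + 1.52 + 1.87 = 4.76
Step 3: Average value = 31.1601 / 4.76 = 6.546239


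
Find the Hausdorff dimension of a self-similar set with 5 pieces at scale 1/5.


For a self-similar set with N copies scaled by 1/r:
dim_H = log(N)/log(r) = log(5)/log(5)
= 1.609438/1.609438
= 1


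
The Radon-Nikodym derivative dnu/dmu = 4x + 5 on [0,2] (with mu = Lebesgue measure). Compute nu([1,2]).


nu(A) = integral_A (dnu/dmu) dmu = integral_1^2 (4x + 5) dx
Step 1: Antiderivative F(x) = (4/2)x^2 + 5x
Step 2: F(2) = (4/2)*2^2 + 5*2 = 8 + 10 = 18
Step 3: F(1) = (4/2)*1^2 + 5*1 = 2 + 5 = 7
Step 4: nu([1,2]) = F(2) - F(1) = 18 - 7 = 11


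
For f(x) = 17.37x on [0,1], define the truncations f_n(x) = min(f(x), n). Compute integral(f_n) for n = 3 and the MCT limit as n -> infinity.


f(x) = 17.37x on [0,1]; f_n(x) = min(17.37x, n). At n = 3:
Step 1: f(x) reaches 3 at x = 3/17.37 = 0.172712
Step 2: integral(f_3) = integral(17.37x, 0, 0.172712) + integral(3, 0.172712, 1)
       = 17.37*0.172712^2/2 + 3*(1 - 0.172712)
       = 0.259067 + 2.481865
       = 2.740933
Step 3: As n -> infinity, f_n increases to f, so by MCT integral(f_n) -> integral(f) = 17.37/2 = 8.685.
Convergence: integral(f_3) = 2.740933 -> 8.685 as n -> infinity


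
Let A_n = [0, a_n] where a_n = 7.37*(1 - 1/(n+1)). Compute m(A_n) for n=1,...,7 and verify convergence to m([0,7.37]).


By continuity of measure from below: if A_n increases to A, then m(A_n) -> m(A).
Here A = [0, 7.37], so m(A) = 7.37
Step 1: a_1 = 7.37*(1 - 1/2) = 3.685, m(A_1) = 3.685
Step 2: a_2 = 7.37*(1 - 1/3) = 4.9133, m(A_2) = 4.9133
Step 3: a_3 = 7.37*(1 - 1/4) = 5.5275, m(A_3) = 5.5275
Step 4: a_4 = 7.37*(1 - 1/5) = 5.896, m(A_4) = 5.896
Step 5: a_5 = 7.37*(1 - 1/6) = 6.1417, m(A_5) = 6.1417
Step 6: a_6 = 7.37*(1 - 1/7) = 6.3171, m(A_6) = 6.3171
Step 7: a_7 = 7.37*(1 - 1/8) = 6.4488, m(A_7) = 6.4488
Limit: m(A_n) -> m([0,7.37]) = 7.37


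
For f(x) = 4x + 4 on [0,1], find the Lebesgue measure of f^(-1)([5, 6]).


f^(-1)([5, 6]) = {x : 5 <= 4x + 4 <= 6}
Solving: (5 - 4)/4 <= x <= (6 - 4)/4
= [0.25, 0.5]
Intersecting with [0,1]: [0.25, 0.5]
Measure = 0.5 - 0.25 = 0.25


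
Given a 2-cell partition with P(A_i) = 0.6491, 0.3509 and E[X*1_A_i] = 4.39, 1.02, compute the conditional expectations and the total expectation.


For each cell A_i: E[X|A_i] = E[X*1_A_i] / P(A_i)
Step 1: E[X|A_1] = 4.39 / 0.6491 = 6.763211
Step 2: E[X|A_2] = 1.02 / 0.3509 = 2.906811
Verification: E[X] = sum E[X*1_A_i] = 4.39 + 1.02 = 5.41


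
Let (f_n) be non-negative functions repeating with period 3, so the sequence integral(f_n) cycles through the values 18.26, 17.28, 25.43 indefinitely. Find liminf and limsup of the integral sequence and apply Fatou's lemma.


The sequence (integral(f_n)) is periodic with period 3, repeating the values 18.26, 17.28, 25.43 indefinitely.
Step 1: For a periodic sequence, every tail (a_m, a_(m+1), ...) contains all 3 period values infinitely often.
Step 2: Hence inf of every tail = min of the period values = min(18.26, 17.28, 25.43) = 17.28.
        liminf_n integral(f_n) = sup over m of (inf of tail from m) = 17.28.
Step 3: Similarly sup of every tail = max of the period values = 25.43.
        limsup_n integral(f_n) = 25.43.
Step 4: Fatou's lemma: integral(liminf_n f_n) <= liminf_n integral(f_n) = 17.28.
        So the integral of the pointwise liminf is at most 17.28.


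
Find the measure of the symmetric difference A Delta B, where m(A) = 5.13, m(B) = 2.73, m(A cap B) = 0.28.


m(A Delta B) = m(A) + m(B) - 2*m(A n B)
= 5.13 + 2.73 - 2*0.28
= 5.13 + 2.73 - 0.56
= 7.3


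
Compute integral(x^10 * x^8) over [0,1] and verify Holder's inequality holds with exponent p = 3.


Step 1: Exact integral of f*g = integral(x^18, 0, 1) = 1/19
     = 0.052632
Step 2: Holder bound with p=3, q=1.5:
  ||f||_p = (integral x^30 dx)^(1/3) = (1/31)^(1/3) = 0.318331
  ||g||_q = (integral x^12 dx)^(1/1.5) = (1/13)^(1/1.5) = 0.180872
Step 3: Holder bound = ||f||_p * ||g||_q = 0.318331 * 0.180872 = 0.057577
Verification: 0.052632 <= 0.057577 (Holder holds)


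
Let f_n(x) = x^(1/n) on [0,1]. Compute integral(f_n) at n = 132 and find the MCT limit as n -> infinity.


At n = 132: f_132(x) = x^(1/132).
Step 1: integral(x^(1/132), 0, 1) = [x^(1/132+1) / (1/132+1)] from 0 to 1
     = 1 / (1/132 + 1) = 1 / ((132+1)/132) = 132/(132+1)
     = 132/133 = 0.992481
Step 2: As n -> infinity, f_n(x) = x^(1/n) -> 1 for x in (0,1], and f_n is increasing in n.
By MCT, lim_n integral(f_n) = integral(lim_n f_n) = integral(1, 0, 1) = 1.
Step 3: Verify convergence: 132/133 = 0.992481 -> 1


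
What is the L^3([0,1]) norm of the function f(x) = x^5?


Step 1: ||f||_3 = (integral_0^1 |x^5|^3 dx)^(1/3)
     = (integral_0^1 x^15 dx)^(1/3)
Step 2: integral_0^1 x^15 dx = [x^16/(16)] from 0 to 1 = 1^16/16
     = 1/16 = 0.0625
Step 3: ||f||_3 = (0.0625)^(1/3) = 0.39685


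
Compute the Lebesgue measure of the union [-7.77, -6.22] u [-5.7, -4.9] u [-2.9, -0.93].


For pairwise disjoint intervals, m(union) = sum of lengths.
= (-6.22 - -7.77) + (-4.9 - -5.7) + (-0.93 - -2.9)
= 1.55 + 0.8 + 1.97
= 4.32


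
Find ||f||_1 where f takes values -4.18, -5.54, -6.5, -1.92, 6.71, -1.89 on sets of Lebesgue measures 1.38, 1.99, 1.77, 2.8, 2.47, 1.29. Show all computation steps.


Step 1: Compute |f_i|^1 for each value:
  |-4.18|^1 = 4.18
  |-5.54|^1 = 5.54
  |-6.5|^1 = 6.5
  |-1.92|^1 = 1.92
  |6.71|^1 = 6.71
  |-1.89|^1 = 1.89
Step 2: Multiply by measures and sum:
  4.18 * 1.38 = 5.7684
  5.54 * 1.99 = 11.0246
  6.5 * 1.77 = 11.505
  1.92 * 2.8 = 5.376
  6.71 * 2.47 = 16.5737
  1.89 * 1.29 = 2.4381
Sum = 5.7684 + 11.0246 + 11.505 + 5.376 + 16.5737 + 2.4381 = 52.6858
Step 3: Take the p-th root:
||f||_1 = (52.6858)^(1/1) = 52.6858


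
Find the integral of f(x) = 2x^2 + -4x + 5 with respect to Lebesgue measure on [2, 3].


The Lebesgue integral of a Riemann-integrable function agrees with the Riemann integral.
Antiderivative F(x) = (2/3)x^3 + (-4/2)x^2 + 5x
F(3) = (2/3)*3^3 + (-4/2)*3^2 + 5*3
     = (2/3)*27 + (-4/2)*9 + 5*3
     = 18 + -18 + 15
     = 15
F(2) = 7.333333
Integral = F(3) - F(2) = 15 - 7.333333 = 7.666667


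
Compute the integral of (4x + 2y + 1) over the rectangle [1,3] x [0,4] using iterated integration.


By Fubini, integrate in x first, then y.
Step 1: Fix y, integrate over x in [1,3]:
  integral(4x + 2y + 1, x=1..3)
  = 4*(3^2 - 1^2)/2 + (2y + 1)*(3 - 1)
  = 16 + (2y + 1)*2
  = 16 + 4y + 2
  = 18 + 4y
Step 2: Integrate over y in [0,4]:
  integral(18 + 4y, y=0..4)
  = 18*4 + 4*(4^2 - 0^2)/2
  = 72 + 32
  = 104


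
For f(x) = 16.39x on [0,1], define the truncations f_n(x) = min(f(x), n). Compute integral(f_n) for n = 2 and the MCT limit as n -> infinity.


f(x) = 16.39x on [0,1]; f_n(x) = min(16.39x, n). At n = 2:
Step 1: f(x) reaches 2 at x = 2/16.39 = 0.122026
Step 2: integral(f_2) = integral(16.39x, 0, 0.122026) + integral(2, 0.122026, 1)
       = 16.39*0.122026^2/2 + 2*(1 - 0.122026)
       = 0.122026 + 1.755949
       = 1.877974
Step 3: As n -> infinity, f_n increases to f, so by MCT integral(f_n) -> integral(f) = 16.39/2 = 8.195.
Convergence: integral(f_2) = 1.877974 -> 8.195 as n -> infinity


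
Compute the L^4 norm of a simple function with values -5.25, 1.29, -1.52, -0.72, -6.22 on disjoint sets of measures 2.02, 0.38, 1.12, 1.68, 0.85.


Step 1: Compute |f_i|^4 for each value:
  |-5.25|^4 = 759.691406
  |1.29|^4 = 2.769229
  |-1.52|^4 = 5.337948
  |-0.72|^4 = 0.268739
  |-6.22|^4 = 1496.792295
Step 2: Multiply by measures and sum:
  759.691406 * 2.02 = 1534.576641
  2.769229 * 0.38 = 1.052307
  5.337948 * 1.12 = 5.978502
  0.268739 * 1.68 = 0.451481
  1496.792295 * 0.85 = 1272.27345
Sum = 1534.576641 + 1.052307 + 5.978502 + 0.451481 + 1272.27345 = 2814.332381
Step 3: Take the p-th root:
||f||_4 = (2814.332381)^(1/4) = 7.283562


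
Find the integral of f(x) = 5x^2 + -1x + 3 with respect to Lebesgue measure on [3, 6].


The Lebesgue integral of a Riemann-integrable function agrees with the Riemann integral.
Antiderivative F(x) = (5/3)x^3 + (-1/2)x^2 + 3x
F(6) = (5/3)*6^3 + (-1/2)*6^2 + 3*6
     = (5/3)*216 + (-1/2)*36 + 3*6
     = 360 + -18 + 18
     = 360
F(3) = 49.5
Integral = F(6) - F(3) = 360 - 49.5 = 310.5


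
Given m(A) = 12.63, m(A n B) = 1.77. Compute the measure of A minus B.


m(A \ B) = m(A) - m(A n B)
= 12.63 - 1.77
= 10.86


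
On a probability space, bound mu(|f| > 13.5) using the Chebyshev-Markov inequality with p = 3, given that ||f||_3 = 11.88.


Chebyshev/Markov inequality: mu(|f| > eps) <= (||f||_p / eps)^p
Step 1: ||f||_3 / eps = 11.88 / 13.5 = 0.88
Step 2: Raise to power p = 3:
  (0.88)^3 = 0.681472
Step 3: Therefore mu(|f| > 13.5) <= 0.681472


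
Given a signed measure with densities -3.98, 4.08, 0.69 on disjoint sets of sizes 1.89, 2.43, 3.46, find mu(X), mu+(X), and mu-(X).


Step 1: Compute signed measure on each set:
  Set 1: -3.98 * 1.89 = -7.5222
  Set 2: 4.08 * 2.43 = 9.9144
  Set 3: 0.69 * 3.46 = 2.3874
Step 2: Total signed measure = (-7.5222) + (9.9144) + (2.3874)
     = 4.7796
Step 3: Positive part mu+(X) = sum of positive contributions = 12.3018
Step 4: Negative part mu-(X) = |sum of negative contributions| = 7.5222


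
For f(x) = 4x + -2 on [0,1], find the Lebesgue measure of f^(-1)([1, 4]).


f^(-1)([1, 4]) = {x : 1 <= 4x + -2 <= 4}
Solving: (1 - -2)/4 <= x <= (4 - -2)/4
= [0.75, 1.5]
Intersecting with [0,1]: [0.75, 1]
Measure = 1 - 0.75 = 0.25


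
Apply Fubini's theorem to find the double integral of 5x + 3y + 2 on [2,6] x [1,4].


By Fubini, integrate in x first, then y.
Step 1: Fix y, integrate over x in [2,6]:
  integral(5x + 3y + 2, x=2..6)
  = 5*(6^2 - 2^2)/2 + (3y + 2)*(6 - 2)
  = 80 + (3y + 2)*4
  = 80 + 12y + 8
  = 88 + 12y
Step 2: Integrate over y in [1,4]:
  integral(88 + 12y, y=1..4)
  = 88*3 + 12*(4^2 - 1^2)/2
  = 264 + 90
  = 354


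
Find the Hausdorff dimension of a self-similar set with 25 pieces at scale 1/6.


For a self-similar set with N copies scaled by 1/r:
dim_H = log(N)/log(r) = log(25)/log(6)
= 3.218876/1.791759
= 1.796489


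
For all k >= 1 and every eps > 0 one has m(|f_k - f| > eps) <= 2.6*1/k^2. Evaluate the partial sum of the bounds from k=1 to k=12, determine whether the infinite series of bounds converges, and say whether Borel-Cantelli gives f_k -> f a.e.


Step 1: List the terms 2.6*1/k^2 for k = 1 to 12:
  k=1: 2.6
  k=2: 0.65
  k=3: 0.288889
  k=4: 0.1625
  k=5: 0.104
  k=6: 0.072222
  k=7: 0.053061
  k=8: 0.040625
  k=9: 0.032099
  k=10: 0.026
  k=11: 0.021488
  k=12: 0.018056
Step 2: Partial sum = 2.6 + 0.65 + 0.288889 + 0.1625 + 0.104 + 0.072222 + 0.053061 + 0.040625 + 0.032099 + 0.026 + 0.021488 + 0.018056
     = 4.068939
Step 3: The full series sum_(k>=1) 2.6*1/k^2 converges (p-series with p = 2 > 1; a constant multiple of a convergent series converges).
Step 4: Fix eps > 0. Since sum_k m(|f_k - f| > eps) < infinity, the Borel-Cantelli lemma gives
        m(limsup_k {|f_k - f| > eps}) = 0, i.e. for a.e. x, |f_k(x) - f(x)| <= eps for all large k.
        Applying this with eps = 1/j for j = 1, 2, ... and intersecting the countably many full-measure sets,
        for a.e. x we get limsup_k |f_k(x) - f(x)| <= 1/j for every j, hence f_k -> f almost everywhere.
Conclusion: series converges; Borel-Cantelli yields f_k -> f a.e.


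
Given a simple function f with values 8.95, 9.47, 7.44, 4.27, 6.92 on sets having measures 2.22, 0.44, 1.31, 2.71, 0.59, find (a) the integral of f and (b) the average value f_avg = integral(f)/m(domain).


Step 1: Integral = sum(value_i * measure_i)
= 8.95*2.22 + 9.47*0.44 + 7.44*1.31 + 4.27*2.71 + 6.92*0.59
= 19.869 + 4.1668 + 9.7464 + 11.5717 + 4.0828
= 49.4367
Step 2: Total measure of domain = 2.22 + 0.44 + 1.31 + 2.71 + 0.59 = 7.27
Step 3: Average value = 49.4367 / 7.27 = 6.800096


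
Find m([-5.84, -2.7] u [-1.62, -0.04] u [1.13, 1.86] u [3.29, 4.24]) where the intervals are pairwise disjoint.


For pairwise disjoint intervals, m(union) = sum of lengths.
= (-2.7 - -5.84) + (-0.04 - -1.62) + (1.86 - 1.13) + (4.24 - 3.29)
= 3.14 + 1.58 + 0.73 + 0.95
= 6.4


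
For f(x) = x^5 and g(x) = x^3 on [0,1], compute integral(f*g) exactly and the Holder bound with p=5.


Step 1: Exact integral of f*g = integral(x^8, 0, 1) = 1/9
     = 0.111111
Step 2: Holder bound with p=5, q=1.25:
  ||f||_p = (integral x^25 dx)^(1/5) = (1/26)^(1/5) = 0.521201
  ||g||_q = (integral x^3.75 dx)^(1/1.25) = (1/4.75)^(1/1.25) = 0.287505
Step 3: Holder bound = ||f||_p * ||g||_q = 0.521201 * 0.287505 = 0.149848
Verification: 0.111111 <= 0.149848 (Holder holds)


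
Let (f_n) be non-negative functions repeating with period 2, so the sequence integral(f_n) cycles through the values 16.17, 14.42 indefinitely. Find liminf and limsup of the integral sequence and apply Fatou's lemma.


The sequence (integral(f_n)) is periodic with period 2, repeating the values 16.17, 14.42 indefinitely.
Step 1: For a periodic sequence, every tail (a_m, a_(m+1), ...) contains all 2 period values infinitely often.
Step 2: Hence inf of every tail = min of the period values = min(16.17, 14.42) = 14.42.
        liminf_n integral(f_n) = sup over m of (inf of tail from m) = 14.42.
Step 3: Similarly sup of every tail = max of the period values = 16.17.
        limsup_n integral(f_n) = 16.17.
Step 4: Fatou's lemma: integral(liminf_n f_n) <= liminf_n integral(f_n) = 14.42.
        So the integral of the pointwise liminf is at most 14.42.


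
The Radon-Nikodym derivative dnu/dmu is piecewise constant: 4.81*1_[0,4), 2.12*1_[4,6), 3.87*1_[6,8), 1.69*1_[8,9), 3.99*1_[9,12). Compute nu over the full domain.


Integrate each piece of the Radon-Nikodym derivative:
Step 1: integral_0^4 4.81 dx = 4.81*(4-0) = 4.81*4 = 19.24
Step 2: integral_4^6 2.12 dx = 2.12*(6-4) = 2.12*2 = 4.24
Step 3: integral_6^8 3.87 dx = 3.87*(8-6) = 3.87*2 = 7.74
Step 4: integral_8^9 1.69 dx = 1.69*(9-8) = 1.69*1 = 1.69
Step 5: integral_9^12 3.99 dx = 3.99*(12-9) = 3.99*3 = 11.97
Total: 19.24 + 4.24 + 7.74 + 1.69 + 11.97 = 44.88


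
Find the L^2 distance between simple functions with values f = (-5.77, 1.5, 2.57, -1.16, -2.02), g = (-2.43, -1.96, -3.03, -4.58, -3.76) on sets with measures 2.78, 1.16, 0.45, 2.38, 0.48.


Step 1: Compute differences f_i - g_i:
  -5.77 - -2.43 = -3.34
  1.5 - -1.96 = 3.46
  2.57 - -3.03 = 5.6
  -1.16 - -4.58 = 3.42
  -2.02 - -3.76 = 1.74
Step 2: Compute |diff|^2 * measure for each set:
  |-3.34|^2 * 2.78 = 11.1556 * 2.78 = 31.012568
  |3.46|^2 * 1.16 = 11.9716 * 1.16 = 13.887056
  |5.6|^2 * 0.45 = 31.36 * 0.45 = 14.112
  |3.42|^2 * 2.38 = 11.6964 * 2.38 = 27.837432
  |1.74|^2 * 0.48 = 3.0276 * 0.48 = 1.453248
Step 3: Sum = 88.302304
Step 4: ||f-g||_2 = (88.302304)^(1/2) = 9.396931


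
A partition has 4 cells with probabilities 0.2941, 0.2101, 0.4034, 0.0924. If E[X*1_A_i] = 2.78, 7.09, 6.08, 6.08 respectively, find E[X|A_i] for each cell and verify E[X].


For each cell A_i: E[X|A_i] = E[X*1_A_i] / P(A_i)
Step 1: E[X|A_1] = 2.78 / 0.2941 = 9.452567
Step 2: E[X|A_2] = 7.09 / 0.2101 = 33.745835
Step 3: E[X|A_3] = 6.08 / 0.4034 = 15.071889
Step 4: E[X|A_4] = 6.08 / 0.0924 = 65.800866
Verification: E[X] = sum E[X*1_A_i] = 2.78 + 7.09 + 6.08 + 6.08 = 22.03


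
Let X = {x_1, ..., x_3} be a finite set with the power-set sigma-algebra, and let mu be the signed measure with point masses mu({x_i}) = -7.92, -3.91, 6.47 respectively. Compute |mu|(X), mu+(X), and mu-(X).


Step 1: Every measurable set is a union of atoms (the cells / points), so a Hahn decomposition is
  obtained by grouping atoms by sign: P = union of atoms with mu > 0, N = union of the remaining atoms.
  Atoms in P (indices): 3;  atoms in N (indices): 1, 2
  Positive values: 6.47
  Negative values: -7.92, -3.91
Step 2: mu+(X) = mu(P) = sum of positive atom values = 6.47
Step 3: mu-(X) = -mu(N) = sum of |negative atom values| = 11.83
Step 4: |mu|(X) = mu+(X) + mu-(X) = 6.47 + 11.83 = 18.3


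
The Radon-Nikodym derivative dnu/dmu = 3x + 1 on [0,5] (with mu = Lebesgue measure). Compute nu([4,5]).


nu(A) = integral_A (dnu/dmu) dmu = integral_4^5 (3x + 1) dx
Step 1: Antiderivative F(x) = (3/2)x^2 + 1x
Step 2: F(5) = (3/2)*5^2 + 1*5 = 37.5 + 5 = 42.5
Step 3: F(4) = (3/2)*4^2 + 1*4 = 24 + 4 = 28
Step 4: nu([4,5]) = F(5) - F(4) = 42.5 - 28 = 14.5
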